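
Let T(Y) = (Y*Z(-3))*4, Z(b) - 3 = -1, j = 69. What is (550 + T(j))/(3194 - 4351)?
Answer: -1102/1157 ≈ -0.95246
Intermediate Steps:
Z(b) = 2 (Z(b) = 3 - 1 = 2)
T(Y) = 8*Y (T(Y) = (Y*2)*4 = (2*Y)*4 = 8*Y)
(550 + T(j))/(3194 - 4351) = (550 + 8*69)/(3194 - 4351) = (550 + 552)/(-1157) = 1102*(-1/1157) = -1102/1157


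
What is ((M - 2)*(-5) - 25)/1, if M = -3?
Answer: 0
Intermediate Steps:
((M - 2)*(-5) - 25)/1 = ((-3 - 2)*(-5) - 25)/1 = 1*(-5*(-5) - 25) = 1*(25 - 25) = 1*0 = 0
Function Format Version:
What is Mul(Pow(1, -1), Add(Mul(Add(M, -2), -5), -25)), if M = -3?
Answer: 0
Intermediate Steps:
Mul(Pow(1, -1), Add(Mul(Add(M, -2), -5), -25)) = Mul(Pow(1, -1), Add(Mul(Add(-3, -2), -5), -25)) = Mul(1, Add(Mul(-5, -5), -25)) = Mul(1, Add(25, -25)) = Mul(1, 0) = 0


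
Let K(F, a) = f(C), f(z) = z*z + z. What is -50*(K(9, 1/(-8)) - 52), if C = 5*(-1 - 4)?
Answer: -27400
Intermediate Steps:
C = -25 (C = 5*(-5) = -25)
f(z) = z + z**2 (f(z) = z**2 + z = z + z**2)
K(F, a) = 600 (K(F, a) = -25*(1 - 25) = -25*(-24) = 600)
-50*(K(9, 1/(-8)) - 52) = -50*(600 - 52) = -50*548 = -27400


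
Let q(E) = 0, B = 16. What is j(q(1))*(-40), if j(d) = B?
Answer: -640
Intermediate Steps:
j(d) = 16
j(q(1))*(-40) = 16*(-40) = -640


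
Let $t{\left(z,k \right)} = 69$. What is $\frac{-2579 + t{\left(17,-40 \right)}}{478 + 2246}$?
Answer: $- \frac{1255}{1362} \approx -0.92144$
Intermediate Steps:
$\frac{-2579 + t{\left(17,-40 \right)}}{478 + 2246} = \frac{-2579 + 69}{478 + 2246} = - \frac{2510}{2724} = \left(-2510\right) \frac{1}{2724} = - \frac{1255}{1362}$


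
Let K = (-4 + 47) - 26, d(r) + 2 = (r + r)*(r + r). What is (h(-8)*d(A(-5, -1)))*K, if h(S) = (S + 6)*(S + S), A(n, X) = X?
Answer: 1088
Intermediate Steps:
d(r) = -2 + 4*r² (d(r) = -2 + (r + r)*(r + r) = -2 + (2*r)*(2*r) = -2 + 4*r²)
K = 17 (K = 43 - 26 = 17)
h(S) = 2*S*(6 + S) (h(S) = (6 + S)*(2*S) = 2*S*(6 + S))
(h(-8)*d(A(-5, -1)))*K = ((2*(-8)*(6 - 8))*(-2 + 4*(-1)²))*17 = ((2*(-8)*(-2))*(-2 + 4*1))*17 = (32*(-2 + 4))*17 = (32*2)*17 = 64*17 = 1088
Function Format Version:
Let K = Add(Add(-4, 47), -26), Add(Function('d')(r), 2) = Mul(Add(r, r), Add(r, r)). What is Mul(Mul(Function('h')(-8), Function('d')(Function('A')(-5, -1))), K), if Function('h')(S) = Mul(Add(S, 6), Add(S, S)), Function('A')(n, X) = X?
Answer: 1088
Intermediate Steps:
Function('d')(r) = Add(-2, Mul(4, Pow(r, 2))) (Function('d')(r) = Add(-2, Mul(Add(r, r), Add(r, r))) = Add(-2, Mul(Mul(2, r), Mul(2, r))) = Add(-2, Mul(4, Pow(r, 2))))
K = 17 (K = Add(43, -26) = 17)
Function('h')(S) = Mul(2, S, Add(6, S)) (Function('h')(S) = Mul(Add(6, S), Mul(2, S)) = Mul(2, S, Add(6, S)))
Mul(Mul(Function('h')(-8), Function('d')(Function('A')(-5, -1))), K) = Mul(Mul(Mul(2, -8, Add(6, -8)), Add(-2, Mul(4, Pow(-1, 2)))), 17) = Mul(Mul(Mul(2, -8, -2), Add(-2, Mul(4, 1))), 17) = Mul(Mul(32, Add(-2, 4)), 17) = Mul(Mul(32, 2), 17) = Mul(64, 17) = 1088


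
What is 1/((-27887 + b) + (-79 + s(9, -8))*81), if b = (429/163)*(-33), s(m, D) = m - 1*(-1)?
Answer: -163/5470745 ≈ -2.9795e-5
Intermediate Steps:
s(m, D) = 1 + m (s(m, D) = m + 1 = 1 + m)
b = -14157/163 (b = (429*(1/163))*(-33) = (429/163)*(-33) = -14157/163 ≈ -86.853)
1/((-27887 + b) + (-79 + s(9, -8))*81) = 1/((-27887 - 14157/163) + (-79 + (1 + 9))*81) = 1/(-4559738/163 + (-79 + 10)*81) = 1/(-4559738/163 - 69*81) = 1/(-4559738/163 - 5589) = 1/(-5470745/163) = -163/5470745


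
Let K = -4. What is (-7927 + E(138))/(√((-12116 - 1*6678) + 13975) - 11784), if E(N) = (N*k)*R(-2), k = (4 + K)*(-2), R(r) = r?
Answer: 93411768/138867475 + 7927*I*√4819/138867475 ≈ 0.67267 + 0.0039627*I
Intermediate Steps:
k = 0 (k = (4 - 4)*(-2) = 0*(-2) = 0)
E(N) = 0 (E(N) = (N*0)*(-2) = 0*(-2) = 0)
(-7927 + E(138))/(√((-12116 - 1*6678) + 13975) - 11784) = (-7927 + 0)/(√((-12116 - 1*6678) + 13975) - 11784) = -7927/(√((-12116 - 6678) + 13975) - 11784) = -7927/(√(-18794 + 13975) - 11784) = -7927/(√(-4819) - 11784) = -7927/(I*√4819 - 11784) = -7927/(-11784 + I*√4819)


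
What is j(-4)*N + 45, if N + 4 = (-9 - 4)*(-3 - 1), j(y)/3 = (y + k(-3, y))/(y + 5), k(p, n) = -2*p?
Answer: 333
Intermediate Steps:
j(y) = 3*(6 + y)/(5 + y) (j(y) = 3*((y - 2*(-3))/(y + 5)) = 3*((y + 6)/(5 + y)) = 3*((6 + y)/(5 + y)) = 3*(6 + y)/(5 + y))
N = 48 (N = -4 + (-9 - 4)*(-3 - 1) = -4 - 13*(-4) = -4 + 52 = 48)
j(-4)*N + 45 = (3*(6 - 4)/(5 - 4))*48 + 45 = (3*2/1)*48 + 45 = (3*1*2)*48 + 45 = 6*48 + 45 = 288 + 45 = 333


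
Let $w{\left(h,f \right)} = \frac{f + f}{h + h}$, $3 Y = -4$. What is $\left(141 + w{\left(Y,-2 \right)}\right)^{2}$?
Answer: $\frac{81225}{4} \approx 20306.0$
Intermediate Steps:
$Y = - \frac{4}{3}$ ($Y = \frac{1}{3} \left(-4\right) = - \frac{4}{3} \approx -1.3333$)
$w{\left(h,f \right)} = \frac{f}{h}$ ($w{\left(h,f \right)} = \frac{2 f}{2 h} = 2 f \frac{1}{2 h} = \frac{f}{h}$)
$\left(141 + w{\left(Y,-2 \right)}\right)^{2} = \left(141 - \frac{2}{- \frac{4}{3}}\right)^{2} = \left(141 - - \frac{3}{2}\right)^{2} = \left(141 + \frac{3}{2}\right)^{2} = \left(\frac{285}{2}\right)^{2} = \frac{81225}{4}$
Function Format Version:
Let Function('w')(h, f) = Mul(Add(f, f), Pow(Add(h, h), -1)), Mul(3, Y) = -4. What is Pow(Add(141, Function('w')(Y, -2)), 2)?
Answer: Rational(81225, 4) ≈ 20306.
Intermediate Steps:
Y = Rational(-4, 3) (Y = Mul(Rational(1, 3), -4) = Rational(-4, 3) ≈ -1.3333)
Function('w')(h, f) = Mul(f, Pow(h, -1)) (Function('w')(h, f) = Mul(Mul(2, f), Pow(Mul(2, h), -1)) = Mul(Mul(2, f), Mul(Rational(1, 2), Pow(h, -1))) = Mul(f, Pow(h, -1)))
Pow(Add(141, Function('w')(Y, -2)), 2) = Pow(Add(141, Mul(-2, Pow(Rational(-4, 3), -1))), 2) = Pow(Add(141, Mul(-2, Rational(-3, 4))), 2) = Pow(Add(141, Rational(3, 2)), 2) = Pow(Rational(285, 2), 2) = Rational(81225, 4)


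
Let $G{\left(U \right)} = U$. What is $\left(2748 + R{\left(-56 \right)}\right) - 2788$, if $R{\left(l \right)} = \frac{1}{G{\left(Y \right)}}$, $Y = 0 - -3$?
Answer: $- \frac{119}{3} \approx -39.667$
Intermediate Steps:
$Y = 3$ ($Y = 0 + 3 = 3$)
$R{\left(l \right)} = \frac{1}{3}$
$\left(2748 + R{\left(-56 \right)}\right) - 2788 = \left(2748 + \frac{1}{3}\right) - 2788 = \frac{8245}{3} - 2788 = - \frac{119}{3}$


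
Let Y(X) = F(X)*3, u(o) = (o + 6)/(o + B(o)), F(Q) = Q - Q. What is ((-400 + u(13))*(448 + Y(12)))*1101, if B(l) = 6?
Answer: -196805952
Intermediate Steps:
F(Q) = 0
u(o) = 1 (u(o) = (o + 6)/(o + 6) = (6 + o)/(6 + o) = 1)
Y(X) = 0 (Y(X) = 0*3 = 0)
((-400 + u(13))*(448 + Y(12)))*1101 = ((-400 + 1)*(448 + 0))*1101 = -399*448*1101 = -178752*1101 = -196805952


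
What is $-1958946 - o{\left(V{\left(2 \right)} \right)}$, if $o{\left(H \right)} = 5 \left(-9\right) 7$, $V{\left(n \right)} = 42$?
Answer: $-1958631$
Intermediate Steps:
$o{\left(H \right)} = -315$ ($o{\left(H \right)} = \left(-45\right) 7 = -315$)
$-1958946 - o{\left(V{\left(2 \right)} \right)} = -1958946 - -315 = -1958946 + 315 = -1958631$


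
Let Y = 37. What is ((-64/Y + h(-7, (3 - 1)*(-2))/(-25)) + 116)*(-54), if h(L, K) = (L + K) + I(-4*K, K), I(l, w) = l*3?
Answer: -5633874/925 ≈ -6090.7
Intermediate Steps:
I(l, w) = 3*l
h(L, K) = L - 11*K (h(L, K) = (L + K) + 3*(-4*K) = (K + L) - 12*K = L - 11*K)
((-64/Y + h(-7, (3 - 1)*(-2))/(-25)) + 116)*(-54) = ((-64/37 + (-7 - 11*(3 - 1)*(-2))/(-25)) + 116)*(-54) = ((-64*1/37 + (-7 - 22*(-2))*(-1/25)) + 116)*(-54) = ((-64/37 + (-7 - 11*(-4))*(-1/25)) + 116)*(-54) = ((-64/37 + (-7 + 44)*(-1/25)) + 116)*(-54) = ((-64/37 + 37*(-1/25)) + 116)*(-54) = ((-64/37 - 37/25) + 116)*(-54) = (-2969/925 + 116)*(-54) = (104331/925)*(-54) = -5633874/925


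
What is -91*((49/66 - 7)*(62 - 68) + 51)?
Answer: -88634/11 ≈ -8057.6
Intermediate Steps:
-91*((49/66 - 7)*(62 - 68) + 51) = -91*((49*(1/66) - 7)*(-6) + 51) = -91*((49/66 - 7)*(-6) + 51) = -91*(-413/66*(-6) + 51) = -91*(413/11 + 51) = -91*974/11 = -88634/11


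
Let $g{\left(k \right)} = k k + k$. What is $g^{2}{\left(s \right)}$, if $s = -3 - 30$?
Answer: $1115136$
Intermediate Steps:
$s = -33$ ($s = -3 - 30 = -33$)
$g{\left(k \right)} = k + k^{2}$ ($g{\left(k \right)} = k^{2} + k = k + k^{2}$)
$g^{2}{\left(s \right)} = \left(- 33 \left(1 - 33\right)\right)^{2} = \left(\left(-33\right) \left(-32\right)\right)^{2} = 1056^{2} = 1115136$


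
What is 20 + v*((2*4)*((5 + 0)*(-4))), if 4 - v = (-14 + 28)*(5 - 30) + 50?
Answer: -48620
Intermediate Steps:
v = 304 (v = 4 - ((-14 + 28)*(5 - 30) + 50) = 4 - (14*(-25) + 50) = 4 - (-350 + 50) = 4 - 1*(-300) = 4 + 300 = 304)
20 + v*((2*4)*((5 + 0)*(-4))) = 20 + 304*((2*4)*((5 + 0)*(-4))) = 20 + 304*(8*(5*(-4))) = 20 + 304*(8*(-20)) = 20 + 304*(-160) = 20 - 48640 = -48620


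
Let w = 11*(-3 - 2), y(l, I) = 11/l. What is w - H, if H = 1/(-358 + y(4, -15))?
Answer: -78151/1421 ≈ -54.997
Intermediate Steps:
H = -4/1421 (H = 1/(-358 + 11/4) = 1/(-1421/4) = -4/1421 ≈ -0.0028149)
w = -55 (w = 11*(-5) = -55)
w - H = -55 - 1*(-4/1421) = -55 + 4/1421 = -78151/1421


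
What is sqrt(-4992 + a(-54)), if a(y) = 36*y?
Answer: 34*I*sqrt(6) ≈ 83.283*I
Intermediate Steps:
sqrt(-4992 + a(-54)) = sqrt(-4992 + 36*(-54)) = sqrt(-4992 - 1944) = sqrt(-6936) = 34*I*sqrt(6)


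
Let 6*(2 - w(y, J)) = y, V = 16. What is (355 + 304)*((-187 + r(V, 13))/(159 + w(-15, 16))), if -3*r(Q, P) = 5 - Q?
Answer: -724900/981 ≈ -738.94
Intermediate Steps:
r(Q, P) = -5/3 + Q/3 (r(Q, P) = -(5 - Q)/3 = -5/3 + Q/3)
w(y, J) = 2 - y/6
(355 + 304)*((-187 + r(V, 13))/(159 + w(-15, 16))) = (355 + 304)*((-187 + (-5/3 + (1/3)*16))/(159 + (2 - 1/6*(-15)))) = 659*((-187 + (-5/3 + 16/3))/(159 + (2 + 5/2))) = 659*((-187 + 11/3)/(159 + 9/2)) = 659*(-550/(3*327/2)) = 659*(-550/3*2/327) = 659*(-1100/981) = -724900/981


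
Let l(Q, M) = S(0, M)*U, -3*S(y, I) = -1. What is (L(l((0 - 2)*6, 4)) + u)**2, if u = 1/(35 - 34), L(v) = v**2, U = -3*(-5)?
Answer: 676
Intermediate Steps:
S(y, I) = 1/3 (S(y, I) = -1/3*(-1) = 1/3)
U = 15
l(Q, M) = 5 (l(Q, M) = (1/3)*15 = 5)
u = 1 (u = 1/1 = 1)
(L(l((0 - 2)*6, 4)) + u)**2 = (5**2 + 1)**2 = (25 + 1)**2 = 26**2 = 676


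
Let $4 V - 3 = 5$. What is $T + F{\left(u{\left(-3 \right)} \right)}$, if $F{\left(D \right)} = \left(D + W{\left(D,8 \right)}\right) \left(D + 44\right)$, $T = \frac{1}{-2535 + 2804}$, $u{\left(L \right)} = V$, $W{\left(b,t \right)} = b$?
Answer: $\frac{49497}{269} \approx 184.0$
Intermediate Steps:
$V = 2$ ($V = \frac{3}{4} + \frac{1}{4} \cdot 5 = \frac{3}{4} + \frac{5}{4} = 2$)
$u{\left(L \right)} = 2$
$T = \frac{1}{269} \approx 0.0037175$
$F{\left(D \right)} = 2 D \left(44 + D\right)$ ($F{\left(D \right)} = \left(D + D\right) \left(D + 44\right) = 2 D \left(44 + D\right)$)
$T + F{\left(u{\left(-3 \right)} \right)} = \frac{1}{269} + 2 \cdot 2 \left(44 + 2\right) = \frac{1}{269} + 2 \cdot 2 \cdot 46 = \frac{1}{269} + 184 = \frac{49497}{269}$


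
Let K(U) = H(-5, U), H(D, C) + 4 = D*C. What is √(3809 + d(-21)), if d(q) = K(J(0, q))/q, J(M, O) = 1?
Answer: √186662/7 ≈ 61.721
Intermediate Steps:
H(D, C) = -4 + C*D (H(D, C) = -4 + D*C = -4 + C*D)
K(U) = -4 - 5*U (K(U) = -4 + U*(-5) = -4 - 5*U)
d(q) = -9/q (d(q) = (-4 - 5*1)/q = (-4 - 5)/q = -9/q)
√(3809 + d(-21)) = √(3809 - 9/(-21)) = √(3809 - 9*(-1/21)) = √(3809 + 3/7) = √(26666/7) = √186662/7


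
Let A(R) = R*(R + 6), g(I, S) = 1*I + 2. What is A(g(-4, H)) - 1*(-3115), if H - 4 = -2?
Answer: 3107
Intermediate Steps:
H = 2 (H = 4 - 2 = 2)
g(I, S) = 2 + I (g(I, S) = I + 2 = 2 + I)
A(R) = R*(6 + R)
A(g(-4, H)) - 1*(-3115) = (2 - 4)*(6 + (2 - 4)) - 1*(-3115) = -2*(6 - 2) + 3115 = -2*4 + 3115 = -8 + 3115 = 3107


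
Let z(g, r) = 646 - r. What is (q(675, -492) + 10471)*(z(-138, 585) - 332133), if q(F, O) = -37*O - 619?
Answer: -9316612032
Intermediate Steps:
q(F, O) = -619 - 37*O
(q(675, -492) + 10471)*(z(-138, 585) - 332133) = ((-619 - 37*(-492)) + 10471)*((646 - 1*585) - 332133) = ((-619 + 18204) + 10471)*((646 - 585) - 332133) = (17585 + 10471)*(61 - 332133) = 28056*(-332072) = -9316612032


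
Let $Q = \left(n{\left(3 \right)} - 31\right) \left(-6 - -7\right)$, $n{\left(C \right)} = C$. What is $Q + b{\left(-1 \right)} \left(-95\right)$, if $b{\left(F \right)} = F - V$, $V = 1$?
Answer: $162$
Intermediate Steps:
$b{\left(F \right)} = -1 + F$ ($b{\left(F \right)} = F - 1 = -1 + F$)
$Q = -28$ ($Q = \left(3 - 31\right) \left(-6 - -7\right) = - 28 \left(-6 + 7\right) = \left(-28\right) 1 = -28$)
$Q + b{\left(-1 \right)} \left(-95\right) = -28 + \left(-1 - 1\right) \left(-95\right) = -28 - -190 = -28 + 190 = 162$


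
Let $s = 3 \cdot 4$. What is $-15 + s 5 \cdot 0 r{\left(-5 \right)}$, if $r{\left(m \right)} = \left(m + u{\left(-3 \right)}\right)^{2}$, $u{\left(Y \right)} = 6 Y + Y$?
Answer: $-15$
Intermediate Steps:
$s = 12$
$u{\left(Y \right)} = 7 Y$
$r{\left(m \right)} = \left(-21 + m\right)^{2}$ ($r{\left(m \right)} = \left(m + 7 \left(-3\right)\right)^{2} = \left(m - 21\right)^{2} = \left(-21 + m\right)^{2}$)
$-15 + s 5 \cdot 0 r{\left(-5 \right)} = -15 + 12 \cdot 5 \cdot 0 \left(-21 - 5\right)^{2} = -15 + 60 \cdot 0 \left(-26\right)^{2} = -15 + 0 \cdot 676 = -15 + 0 = -15$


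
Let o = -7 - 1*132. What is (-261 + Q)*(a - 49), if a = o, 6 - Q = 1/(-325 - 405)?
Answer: 17498006/365 ≈ 47940.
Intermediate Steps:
Q = 4381/730 (Q = 6 - 1/(-325 - 405) = 6 - 1/(-730) = 6 - 1*(-1/730) = 6 + 1/730 = 4381/730 ≈ 6.0014)
o = -139 (o = -7 - 132 = -139)
a = -139
(-261 + Q)*(a - 49) = (-261 + 4381/730)*(-139 - 49) = -186149/730*(-188) = 17498006/365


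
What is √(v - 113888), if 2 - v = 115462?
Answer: 2*I*√57337 ≈ 478.9*I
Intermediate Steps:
v = -115460 (v = 2 - 1*115462 = 2 - 115462 = -115460)
√(v - 113888) = √(-115460 - 113888) = √(-229348) = 2*I*√57337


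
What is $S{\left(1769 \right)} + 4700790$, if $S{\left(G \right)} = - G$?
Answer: $4699021$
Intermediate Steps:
$S{\left(1769 \right)} + 4700790 = \left(-1\right) 1769 + 4700790 = -1769 + 4700790 = 4699021$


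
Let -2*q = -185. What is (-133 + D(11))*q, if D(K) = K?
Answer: -11285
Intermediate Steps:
q = 185/2 (q = -½*(-185) = 185/2 ≈ 92.500)
(-133 + D(11))*q = (-133 + 11)*(185/2) = -122*185/2 = -11285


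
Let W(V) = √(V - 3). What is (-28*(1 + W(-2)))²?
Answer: -3136 + 1568*I*√5 ≈ -3136.0 + 3506.2*I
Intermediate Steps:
W(V) = √(-3 + V)
(-28*(1 + W(-2)))² = (-28*(1 + √(-3 - 2)))² = (-28*(1 + √(-5)))² = (-28*(1 + I*√5))² = (-14*(2 + 2*I*√5))² = (-28 - 28*I*√5)²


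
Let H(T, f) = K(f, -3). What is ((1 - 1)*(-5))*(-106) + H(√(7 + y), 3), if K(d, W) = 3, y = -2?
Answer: 3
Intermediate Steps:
H(T, f) = 3
((1 - 1)*(-5))*(-106) + H(√(7 + y), 3) = ((1 - 1)*(-5))*(-106) + 3 = (0*(-5))*(-106) + 3 = 0*(-106) + 3 = 0 + 3 = 3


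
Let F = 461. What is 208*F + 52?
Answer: 95940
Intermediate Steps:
208*F + 52 = 208*461 + 52 = 95888 + 52 = 95940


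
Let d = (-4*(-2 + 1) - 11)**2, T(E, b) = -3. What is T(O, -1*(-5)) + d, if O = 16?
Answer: 46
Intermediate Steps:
d = 49 (d = (-4*(-1) - 11)**2 = (4 - 11)**2 = (-7)**2 = 49)
T(O, -1*(-5)) + d = -3 + 49 = 46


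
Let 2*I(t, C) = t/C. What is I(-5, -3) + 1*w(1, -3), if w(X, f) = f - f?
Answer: ⅚ ≈ 0.83333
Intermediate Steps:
I(t, C) = t/(2*C) (I(t, C) = (t/C)/2 = t/(2*C))
w(X, f) = 0
I(-5, -3) + 1*w(1, -3) = (½)*(-5)/(-3) + 1*0 = (½)*(-5)*(-⅓) + 0 = ⅚ + 0 = ⅚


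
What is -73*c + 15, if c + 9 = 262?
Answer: -18454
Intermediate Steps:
c = 253 (c = -9 + 262 = 253)
-73*c + 15 = -73*253 + 15 = -18469 + 15 = -18454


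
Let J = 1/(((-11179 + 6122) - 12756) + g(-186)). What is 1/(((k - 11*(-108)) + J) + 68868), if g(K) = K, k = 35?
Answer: 17999/1261567908 ≈ 1.4267e-5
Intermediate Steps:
J = -1/17999 (J = 1/(((-11179 + 6122) - 12756) - 186) = 1/((-5057 - 12756) - 186) = 1/(-17813 - 186) = 1/(-17999) = -1/17999 ≈ -5.5559e-5)
1/(((k - 11*(-108)) + J) + 68868) = 1/(((35 - 11*(-108)) - 1/17999) + 68868) = 1/(((35 + 1188) - 1/17999) + 68868) = 1/((1223 - 1/17999) + 68868) = 1/(22012776/17999 + 68868) = 1/(1261567908/17999) = 17999/1261567908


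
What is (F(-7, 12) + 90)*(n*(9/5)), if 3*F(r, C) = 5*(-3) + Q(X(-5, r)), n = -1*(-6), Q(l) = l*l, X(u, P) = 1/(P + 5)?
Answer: 9189/10 ≈ 918.90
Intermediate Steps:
X(u, P) = 1/(5 + P)
Q(l) = l²
n = 6
F(r, C) = -5 + 1/(3*(5 + r)²) (F(r, C) = (5*(-3) + (1/(5 + r))²)/3 = (-15 + (5 + r)⁻²)/3 = -5 + 1/(3*(5 + r)²))
(F(-7, 12) + 90)*(n*(9/5)) = ((-5 + 1/(3*(5 - 7)²)) + 90)*(6*(9/5)) = ((-5 + (⅓)/(-2)²) + 90)*(6*(9*(⅕))) = ((-5 + (⅓)*(¼)) + 90)*(6*(9/5)) = ((-5 + 1/12) + 90)*(54/5) = (-59/12 + 90)*(54/5) = (1021/12)*(54/5) = 9189/10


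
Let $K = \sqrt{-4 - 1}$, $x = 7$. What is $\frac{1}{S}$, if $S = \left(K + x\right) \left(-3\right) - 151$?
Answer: $\frac{i}{- 172 i + 3 \sqrt{5}} \approx -0.0058051 + 0.00022641 i$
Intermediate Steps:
$K = i \sqrt{5}$ ($K = \sqrt{-5} = i \sqrt{5} \approx 2.2361 i$)
$S = -172 - 3 i \sqrt{5}$ ($S = \left(i \sqrt{5} + 7\right) \left(-3\right) - 151 = \left(7 + i \sqrt{5}\right) \left(-3\right) - 151 = \left(-21 - 3 i \sqrt{5}\right) - 151 = -172 - 3 i \sqrt{5} \approx -172.0 - 6.7082 i$)
$\frac{1}{S} = \frac{1}{-172 - 3 i \sqrt{5}}$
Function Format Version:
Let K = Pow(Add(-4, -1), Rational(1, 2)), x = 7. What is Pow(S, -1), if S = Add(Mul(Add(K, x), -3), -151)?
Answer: Mul(I, Pow(Add(Mul(-172, I), Mul(3, Pow(5, Rational(1, 2)))), -1)) ≈ Add(-0.0058051, Mul(0.00022641, I))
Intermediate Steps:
K = Mul(I, Pow(5, Rational(1, 2))) (K = Pow(-5, Rational(1, 2)) = Mul(I, Pow(5, Rational(1, 2))) ≈ Mul(2.2361, I))
S = Add(-172, Mul(-3, I, Pow(5, Rational(1, 2)))) (S = Add(Mul(Add(Mul(I, Pow(5, Rational(1, 2))), 7), -3), -151) = Add(Mul(Add(7, Mul(I, Pow(5, Rational(1, 2)))), -3), -151) = Add(Add(-21, Mul(-3, I, Pow(5, Rational(1, 2)))), -151) = Add(-172, Mul(-3, I, Pow(5, Rational(1, 2)))) ≈ Add(-172.00, Mul(-6.7082, I)))
Pow(S, -1) = Pow(Add(-172, Mul(-3, I, Pow(5, Rational(1, 2)))), -1)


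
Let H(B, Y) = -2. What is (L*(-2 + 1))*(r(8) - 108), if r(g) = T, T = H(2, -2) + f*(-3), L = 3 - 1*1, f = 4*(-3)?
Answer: 148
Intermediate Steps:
f = -12
L = 2 (L = 3 - 1 = 2)
T = 34 (T = -2 - 12*(-3) = -2 + 36 = 34)
r(g) = 34
(L*(-2 + 1))*(r(8) - 108) = (2*(-2 + 1))*(34 - 108) = (2*(-1))*(-74) = -2*(-74) = 148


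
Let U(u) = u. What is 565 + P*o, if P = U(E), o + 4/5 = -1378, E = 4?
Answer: -24751/5 ≈ -4950.2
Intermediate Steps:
o = -6894/5 (o = -⅘ - 1378 = -6894/5 ≈ -1378.8)
P = 4
565 + P*o = 565 + 4*(-6894/5) = 565 - 27576/5 = -24751/5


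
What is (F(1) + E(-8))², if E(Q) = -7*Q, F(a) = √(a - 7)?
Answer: (56 + I*√6)² ≈ 3130.0 + 274.34*I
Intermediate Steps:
F(a) = √(-7 + a)
(F(1) + E(-8))² = (√(-7 + 1) - 7*(-8))² = (√(-6) + 56)² = (I*√6 + 56)² = (56 + I*√6)²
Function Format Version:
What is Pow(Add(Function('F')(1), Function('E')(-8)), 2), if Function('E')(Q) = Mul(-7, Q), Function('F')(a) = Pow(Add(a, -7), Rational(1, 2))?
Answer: Pow(Add(56, Mul(I, Pow(6, Rational(1, 2)))), 2) ≈ Add(3130.0, Mul(274.34, I))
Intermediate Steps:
Function('F')(a) = Pow(Add(-7, a), Rational(1, 2))
Pow(Add(Function('F')(1), Function('E')(-8)), 2) = Pow(Add(Pow(Add(-7, 1), Rational(1, 2)), Mul(-7, -8)), 2) = Pow(Add(Pow(-6, Rational(1, 2)), 56), 2) = Pow(Add(Mul(I, Pow(6, Rational(1, 2))), 56), 2) = Pow(Add(56, Mul(I, Pow(6, Rational(1, 2)))), 2)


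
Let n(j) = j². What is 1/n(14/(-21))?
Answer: 9/4 ≈ 2.2500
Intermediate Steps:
1/n(14/(-21)) = 1/((14/(-21))²) = 1/((14*(-1/21))²) = 1/((-⅔)²) = 1/(4/9) = 9/4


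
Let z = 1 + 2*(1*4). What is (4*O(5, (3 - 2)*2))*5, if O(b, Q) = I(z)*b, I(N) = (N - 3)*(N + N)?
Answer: 10800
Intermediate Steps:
z = 9 (z = 1 + 2*4 = 1 + 8 = 9)
I(N) = 2*N*(-3 + N) (I(N) = (-3 + N)*(2*N) = 2*N*(-3 + N))
O(b, Q) = 108*b (O(b, Q) = (2*9*(-3 + 9))*b = (2*9*6)*b = 108*b)
(4*O(5, (3 - 2)*2))*5 = (4*(108*5))*5 = (4*540)*5 = 2160*5 = 10800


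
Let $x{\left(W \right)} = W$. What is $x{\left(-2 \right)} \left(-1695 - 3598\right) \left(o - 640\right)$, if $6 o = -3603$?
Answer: $-13131933$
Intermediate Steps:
$o = - \frac{1201}{2}$ ($o = \frac{1}{6} \left(-3603\right) = - \frac{1201}{2} \approx -600.5$)
$x{\left(-2 \right)} \left(-1695 - 3598\right) \left(o - 640\right) = - 2 \left(-1695 - 3598\right) \left(- \frac{1201}{2} - 640\right) = - 2 \left(\left(-5293\right) \left(- \frac{2481}{2}\right)\right) = \left(-2\right) \frac{13131933}{2} = -13131933$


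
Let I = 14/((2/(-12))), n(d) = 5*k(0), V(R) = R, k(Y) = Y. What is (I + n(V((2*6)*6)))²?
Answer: 7056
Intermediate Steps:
n(d) = 0 (n(d) = 5*0 = 0)
I = -84 (I = 14/((2*(-1/12))) = 14/(-⅙) = 14*(-6) = -84)
(I + n(V((2*6)*6)))² = (-84 + 0)² = (-84)² = 7056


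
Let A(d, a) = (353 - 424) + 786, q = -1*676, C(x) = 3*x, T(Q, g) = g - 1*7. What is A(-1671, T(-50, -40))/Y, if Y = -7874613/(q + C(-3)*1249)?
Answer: 8520655/7874613 ≈ 1.0820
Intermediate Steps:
T(Q, g) = -7 + g (T(Q, g) = g - 7 = -7 + g)
q = -676
A(d, a) = 715 (A(d, a) = -71 + 786 = 715)
Y = 7874613/11917 (Y = -7874613/(-676 + (3*(-3))*1249) = -7874613/(-676 - 9*1249) = -7874613/(-676 - 11241) = -7874613/(-11917) = -7874613*(-1/11917) = 7874613/11917 ≈ 660.79)
A(-1671, T(-50, -40))/Y = 715/(7874613/11917) = 715*(11917/7874613) = 8520655/7874613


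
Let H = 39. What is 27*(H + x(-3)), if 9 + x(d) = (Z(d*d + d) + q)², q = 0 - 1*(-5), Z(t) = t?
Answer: 4077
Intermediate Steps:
q = 5 (q = 0 + 5 = 5)
x(d) = -9 + (5 + d + d²)² (x(d) = -9 + ((d*d + d) + 5)² = -9 + ((d² + d) + 5)² = -9 + ((d + d²) + 5)² = -9 + (5 + d + d²)²)
27*(H + x(-3)) = 27*(39 + (-9 + (5 - 3*(1 - 3))²)) = 27*(39 + (-9 + (5 - 3*(-2))²)) = 27*(39 + (-9 + (5 + 6)²)) = 27*(39 + (-9 + 11²)) = 27*(39 + (-9 + 121)) = 27*(39 + 112) = 27*151 = 4077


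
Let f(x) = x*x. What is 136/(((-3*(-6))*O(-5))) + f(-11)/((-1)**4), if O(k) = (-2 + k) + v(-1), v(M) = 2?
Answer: 5377/45 ≈ 119.49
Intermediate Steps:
O(k) = k (O(k) = (-2 + k) + 2 = k)
f(x) = x**2
136/(((-3*(-6))*O(-5))) + f(-11)/((-1)**4) = 136/((-3*(-6)*(-5))) + (-11)**2/((-1)**4) = 136/((18*(-5))) + 121/1 = 136/(-90) + 121*1 = 136*(-1/90) + 121 = -68/45 + 121 = 5377/45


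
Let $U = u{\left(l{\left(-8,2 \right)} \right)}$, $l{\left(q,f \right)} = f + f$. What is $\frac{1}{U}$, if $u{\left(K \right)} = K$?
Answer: $\frac{1}{4} \approx 0.25$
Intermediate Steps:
$l{\left(q,f \right)} = 2 f$
$U = 4$ ($U = 2 \cdot 2 = 4$)
$\frac{1}{U} = \frac{1}{4}$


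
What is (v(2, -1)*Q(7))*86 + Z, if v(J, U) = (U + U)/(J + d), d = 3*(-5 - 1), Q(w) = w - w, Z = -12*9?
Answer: -108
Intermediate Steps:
Z = -108
Q(w) = 0
d = -18 (d = 3*(-6) = -18)
v(J, U) = 2*U/(-18 + J) (v(J, U) = (U + U)/(J - 18) = (2*U)/(-18 + J) = 2*U/(-18 + J))
(v(2, -1)*Q(7))*86 + Z = ((2*(-1)/(-18 + 2))*0)*86 - 108 = ((2*(-1)/(-16))*0)*86 - 108 = ((2*(-1)*(-1/16))*0)*86 - 108 = ((⅛)*0)*86 - 108 = 0*86 - 108 = 0 - 108 = -108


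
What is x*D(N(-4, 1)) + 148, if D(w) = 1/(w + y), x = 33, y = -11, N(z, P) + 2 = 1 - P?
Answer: 1891/13 ≈ 145.46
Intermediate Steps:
N(z, P) = -1 - P (N(z, P) = -2 + (1 - P) = -1 - P)
D(w) = 1/(-11 + w) (D(w) = 1/(w - 11) = 1/(-11 + w))
x*D(N(-4, 1)) + 148 = 33/(-11 + (-1 - 1*1)) + 148 = 33/(-11 + (-1 - 1)) + 148 = 33/(-11 - 2) + 148 = 33/(-13) + 148 = 33*(-1/13) + 148 = -33/13 + 148 = 1891/13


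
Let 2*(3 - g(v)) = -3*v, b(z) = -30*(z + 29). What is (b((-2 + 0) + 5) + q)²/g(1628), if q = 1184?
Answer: 50176/2445 ≈ 20.522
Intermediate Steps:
b(z) = -870 - 30*z (b(z) = -30*(29 + z) = -870 - 30*z)
g(v) = 3 + 3*v/2 (g(v) = 3 - (-3)*v/2 = 3 + 3*v/2)
(b((-2 + 0) + 5) + q)²/g(1628) = ((-870 - 30*((-2 + 0) + 5)) + 1184)²/(3 + (3/2)*1628) = ((-870 - 30*(-2 + 5)) + 1184)²/(3 + 2442) = ((-870 - 30*3) + 1184)²/2445 = ((-870 - 90) + 1184)²*(1/2445) = (-960 + 1184)²*(1/2445) = 224²*(1/2445) = 50176*(1/2445) = 50176/2445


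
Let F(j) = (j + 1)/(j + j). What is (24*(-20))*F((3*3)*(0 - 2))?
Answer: -680/3 ≈ -226.67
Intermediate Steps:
F(j) = (1 + j)/(2*j) (F(j) = (1 + j)/((2*j)) = (1 + j)*(1/(2*j)) = (1 + j)/(2*j))
(24*(-20))*F((3*3)*(0 - 2)) = (24*(-20))*((1 + (3*3)*(0 - 2))/(2*(((3*3)*(0 - 2))))) = -240*(1 + 9*(-2))/(9*(-2)) = -240*(1 - 18)/(-18) = -240*(-1)*(-17)/18 = -480*17/36 = -680/3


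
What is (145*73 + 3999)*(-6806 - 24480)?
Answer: -456275024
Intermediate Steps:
(145*73 + 3999)*(-6806 - 24480) = (10585 + 3999)*(-31286) = 14584*(-31286) = -456275024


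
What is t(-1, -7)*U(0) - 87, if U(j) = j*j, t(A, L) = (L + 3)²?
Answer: -87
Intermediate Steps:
t(A, L) = (3 + L)²
U(j) = j²
t(-1, -7)*U(0) - 87 = (3 - 7)²*0² - 87 = (-4)²*0 - 87 = 16*0 - 87 = 0 - 87 = -87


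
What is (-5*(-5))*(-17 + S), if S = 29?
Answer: 300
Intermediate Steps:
(-5*(-5))*(-17 + S) = (-5*(-5))*(-17 + 29) = 25*12 = 300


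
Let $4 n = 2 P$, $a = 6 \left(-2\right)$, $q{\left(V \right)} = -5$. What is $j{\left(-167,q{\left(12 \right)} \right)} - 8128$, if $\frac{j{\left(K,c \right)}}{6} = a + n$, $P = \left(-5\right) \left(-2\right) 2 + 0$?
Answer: $-8140$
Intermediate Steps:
$P = 20$ ($P = 10 \cdot 2 + 0 = 20 + 0 = 20$)
$a = -12$
$n = 10$ ($n = \frac{2 \cdot 20}{4} = \frac{1}{4} \cdot 40 = 10$)
$j{\left(K,c \right)} = -12$ ($j{\left(K,c \right)} = 6 \left(-12 + 10\right) = 6 \left(-2\right) = -12$)
$j{\left(-167,q{\left(12 \right)} \right)} - 8128 = -12 - 8128 = -8140$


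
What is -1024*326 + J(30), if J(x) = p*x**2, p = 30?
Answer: -306824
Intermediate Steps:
J(x) = 30*x**2
-1024*326 + J(30) = -1024*326 + 30*30**2 = -333824 + 30*900 = -333824 + 27000 = -306824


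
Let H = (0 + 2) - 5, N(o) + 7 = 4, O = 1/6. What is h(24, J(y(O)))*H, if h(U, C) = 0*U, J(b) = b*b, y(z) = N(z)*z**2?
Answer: 0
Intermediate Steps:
O = 1/6 ≈ 0.16667
N(o) = -3 (N(o) = -7 + 4 = -3)
y(z) = -3*z**2
J(b) = b**2
h(U, C) = 0
H = -3 (H = 2 - 5 = -3)
h(24, J(y(O)))*H = 0*(-3) = 0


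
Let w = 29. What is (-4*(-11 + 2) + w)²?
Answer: 4225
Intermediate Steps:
(-4*(-11 + 2) + w)² = (-4*(-11 + 2) + 29)² = (-4*(-9) + 29)² = (36 + 29)² = 65² = 4225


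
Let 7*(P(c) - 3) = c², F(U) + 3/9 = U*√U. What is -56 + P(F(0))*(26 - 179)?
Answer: -3622/7 ≈ -517.43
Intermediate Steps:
F(U) = -⅓ + U^(3/2) (F(U) = -⅓ + U*√U = -⅓ + U^(3/2))
P(c) = 3 + c²/7
-56 + P(F(0))*(26 - 179) = -56 + (3 + (-⅓ + 0^(3/2))²/7)*(26 - 179) = -56 + (3 + (-⅓ + 0)²/7)*(-153) = -56 + (3 + (-⅓)²/7)*(-153) = -56 + (3 + (⅐)*(⅑))*(-153) = -56 + (3 + 1/63)*(-153) = -56 + (190/63)*(-153) = -56 - 3230/7 = -3622/7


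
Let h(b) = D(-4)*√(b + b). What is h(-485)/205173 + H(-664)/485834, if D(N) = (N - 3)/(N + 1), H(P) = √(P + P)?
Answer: I*(1231038*√83 + 1700419*√970)/149520028923 ≈ 0.0004292*I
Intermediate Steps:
H(P) = √2*√P (H(P) = √(2*P) = √2*√P)
D(N) = (-3 + N)/(1 + N)
h(b) = 7*√2*√b/3 (h(b) = ((-3 - 4)/(1 - 4))*√(b + b) = (-7/(-3))*√(2*b) = (-⅓*(-7))*(√2*√b) = 7*(√2*√b)/3 = 7*√2*√b/3)
h(-485)/205173 + H(-664)/485834 = (7*√2*√(-485)/3)/205173 + (√2*√(-664))/485834 = (7*√2*(I*√485)/3)*(1/205173) + (√2*(2*I*√166))*(1/485834) = (7*I*√970/3)*(1/205173) + (4*I*√83)*(1/485834) = 7*I*√970/615519 + 2*I*√83/242917 = 2*I*√83/242917 + 7*I*√970/615519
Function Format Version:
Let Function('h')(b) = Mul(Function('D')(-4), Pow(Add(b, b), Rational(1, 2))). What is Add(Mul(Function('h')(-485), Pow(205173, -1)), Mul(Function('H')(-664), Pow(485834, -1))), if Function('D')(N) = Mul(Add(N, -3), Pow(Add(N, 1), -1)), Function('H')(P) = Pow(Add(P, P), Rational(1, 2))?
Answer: Mul(Rational(1, 149520028923), I, Add(Mul(1231038, Pow(83, Rational(1, 2))), Mul(1700419, Pow(970, Rational(1, 2))))) ≈ Mul(0.00042920, I)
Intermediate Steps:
Function('H')(P) = Mul(Pow(2, Rational(1, 2)), Pow(P, Rational(1, 2))) (Function('H')(P) = Pow(Mul(2, P), Rational(1, 2)) = Mul(Pow(2, Rational(1, 2)), Pow(P, Rational(1, 2))))
Function('D')(N) = Mul(Pow(Add(1, N), -1), Add(-3, N)) (Function('D')(N) = Mul(Add(-3, N), Pow(Add(1, N), -1)) = Mul(Pow(Add(1, N), -1), Add(-3, N)))
Function('h')(b) = Mul(Rational(7, 3), Pow(2, Rational(1, 2)), Pow(b, Rational(1, 2))) (Function('h')(b) = Mul(Mul(Pow(Add(1, -4), -1), Add(-3, -4)), Pow(Add(b, b), Rational(1, 2))) = Mul(Mul(Pow(-3, -1), -7), Pow(Mul(2, b), Rational(1, 2))) = Mul(Mul(Rational(-1, 3), -7), Mul(Pow(2, Rational(1, 2)), Pow(b, Rational(1, 2)))) = Mul(Rational(7, 3), Mul(Pow(2, Rational(1, 2)), Pow(b, Rational(1, 2)))) = Mul(Rational(7, 3), Pow(2, Rational(1, 2)), Pow(b, Rational(1, 2))))
Add(Mul(Function('h')(-485), Pow(205173, -1)), Mul(Function('H')(-664), Pow(485834, -1))) = Add(Mul(Mul(Rational(7, 3), Pow(2, Rational(1, 2)), Pow(-485, Rational(1, 2))), Pow(205173, -1)), Mul(Mul(Pow(2, Rational(1, 2)), Pow(-664, Rational(1, 2))), Pow(485834, -1))) = Add(Mul(Mul(Rational(7, 3), Pow(2, Rational(1, 2)), Mul(I, Pow(485, Rational(1, 2)))), Rational(1, 205173)), Mul(Mul(Pow(2, Rational(1, 2)), Mul(2, I, Pow(166, Rational(1, 2)))), Rational(1, 485834))) = Add(Mul(Mul(Rational(7, 3), I, Pow(970, Rational(1, 2))), Rational(1, 205173)), Mul(Mul(4, I, Pow(83, Rational(1, 2))), Rational(1, 485834))) = Add(Mul(Rational(7, 615519), I, Pow(970, Rational(1, 2))), Mul(Rational(2, 242917), I, Pow(83, Rational(1, 2)))) = Add(Mul(Rational(2, 242917), I, Pow(83, Rational(1, 2))), Mul(Rational(7, 615519), I, Pow(970, Rational(1, 2))))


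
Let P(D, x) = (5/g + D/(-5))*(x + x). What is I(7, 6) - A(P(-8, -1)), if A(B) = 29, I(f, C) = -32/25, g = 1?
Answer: -757/25 ≈ -30.280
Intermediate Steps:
P(D, x) = 2*x*(5 - D/5) (P(D, x) = (5/1 + D/(-5))*(x + x) = (5*1 + D*(-1/5))*(2*x) = (5 - D/5)*(2*x) = 2*x*(5 - D/5))
I(f, C) = -32/25 (I(f, C) = -32*1/25 = -32/25)
I(7, 6) - A(P(-8, -1)) = -32/25 - 1*29 = -32/25 - 29 = -757/25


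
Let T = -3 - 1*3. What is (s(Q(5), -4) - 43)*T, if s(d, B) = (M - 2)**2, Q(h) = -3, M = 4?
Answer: 234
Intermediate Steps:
T = -6 (T = -3 - 3 = -6)
s(d, B) = 4 (s(d, B) = (4 - 2)**2 = 2**2 = 4)
(s(Q(5), -4) - 43)*T = (4 - 43)*(-6) = -39*(-6) = 234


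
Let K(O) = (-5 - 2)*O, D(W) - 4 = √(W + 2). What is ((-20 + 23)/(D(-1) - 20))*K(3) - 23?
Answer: -94/5 ≈ -18.800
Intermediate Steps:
D(W) = 4 + √(2 + W) (D(W) = 4 + √(W + 2) = 4 + √(2 + W))
K(O) = -7*O
((-20 + 23)/(D(-1) - 20))*K(3) - 23 = ((-20 + 23)/((4 + √(2 - 1)) - 20))*(-7*3) - 23 = (3/((4 + √1) - 20))*(-21) - 23 = (3/((4 + 1) - 20))*(-21) - 23 = (3/(5 - 20))*(-21) - 23 = (3/(-15))*(-21) - 23 = (3*(-1/15))*(-21) - 23 = -⅕*(-21) - 23 = 21/5 - 23 = -94/5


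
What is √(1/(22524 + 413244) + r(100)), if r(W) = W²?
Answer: √474734374668942/217884 ≈ 100.00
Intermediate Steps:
√(1/(22524 + 413244) + r(100)) = √(1/(22524 + 413244) + 100²) = √(1/435768 + 10000) = √(4357680001/435768) = √474734374668942/217884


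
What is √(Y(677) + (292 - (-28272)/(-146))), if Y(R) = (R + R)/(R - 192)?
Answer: √126790332510/35405 ≈ 10.057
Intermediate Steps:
Y(R) = 2*R/(-192 + R) (Y(R) = (2*R)/(-192 + R) = 2*R/(-192 + R))
√(Y(677) + (292 - (-28272)/(-146))) = √(2*677/(-192 + 677) + (292 - (-28272)/(-146))) = √(2*677/485 + (292 - (-28272)*(-1)/146)) = √(2*677*(1/485) + (292 - 124*114/73)) = √(1354/485 + (292 - 14136/73)) = √(1354/485 + 7180/73) = √(3581142/35405) = √126790332510/35405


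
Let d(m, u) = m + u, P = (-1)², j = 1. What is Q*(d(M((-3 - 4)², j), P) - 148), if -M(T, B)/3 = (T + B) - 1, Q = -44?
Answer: 12936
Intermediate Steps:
M(T, B) = 3 - 3*B - 3*T (M(T, B) = -3*((T + B) - 1) = -3*((B + T) - 1) = -3*(-1 + B + T) = 3 - 3*B - 3*T)
P = 1
Q*(d(M((-3 - 4)², j), P) - 148) = -44*(((3 - 3*1 - 3*(-3 - 4)²) + 1) - 148) = -44*(((3 - 3 - 3*(-7)²) + 1) - 148) = -44*(((3 - 3 - 3*49) + 1) - 148) = -44*(((3 - 3 - 147) + 1) - 148) = -44*((-147 + 1) - 148) = -44*(-146 - 148) = -44*(-294) = 12936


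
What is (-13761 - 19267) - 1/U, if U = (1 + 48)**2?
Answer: -79300229/2401 ≈ -33028.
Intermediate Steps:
U = 2401 (U = 49**2 = 2401)
(-13761 - 19267) - 1/U = (-13761 - 19267) - 1/2401 = -33028 - 1*1/2401 = -33028 - 1/2401 = -79300229/2401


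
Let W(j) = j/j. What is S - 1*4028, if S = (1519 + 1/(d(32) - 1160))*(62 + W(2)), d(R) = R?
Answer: 34467523/376 ≈ 91669.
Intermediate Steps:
W(j) = 1
S = 35982051/376 (S = (1519 + 1/(32 - 1160))*(62 + 1) = (1519 + 1/(-1128))*63 = (1519 - 1/1128)*63 = (1713431/1128)*63 = 35982051/376 ≈ 95697.)
S - 1*4028 = 35982051/376 - 1*4028 = 35982051/376 - 4028 = 34467523/376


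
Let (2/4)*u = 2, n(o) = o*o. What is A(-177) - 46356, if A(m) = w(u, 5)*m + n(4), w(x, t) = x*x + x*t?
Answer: -52712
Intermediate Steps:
n(o) = o²
u = 4 (u = 2*2 = 4)
w(x, t) = x² + t*x
A(m) = 16 + 36*m (A(m) = (4*(5 + 4))*m + 4² = (4*9)*m + 16 = 36*m + 16 = 16 + 36*m)
A(-177) - 46356 = (16 + 36*(-177)) - 46356 = (16 - 6372) - 46356 = -6356 - 46356 = -52712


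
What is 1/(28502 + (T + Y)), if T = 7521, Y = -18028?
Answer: 1/17995 ≈ 5.5571e-5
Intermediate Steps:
1/(28502 + (T + Y)) = 1/(28502 + (7521 - 18028)) = 1/(28502 - 10507) = 1/17995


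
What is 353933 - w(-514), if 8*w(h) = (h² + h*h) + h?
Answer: 1151793/4 ≈ 2.8795e+5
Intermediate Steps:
w(h) = h²/4 + h/8 (w(h) = ((h² + h*h) + h)/8 = ((h² + h²) + h)/8 = (2*h² + h)/8 = (h + 2*h²)/8 = h²/4 + h/8)
353933 - w(-514) = 353933 - (-514)*(1 + 2*(-514))/8 = 353933 - (-514)*(1 - 1028)/8 = 353933 - (-514)*(-1027)/8 = 353933 - 1*263939/4 = 353933 - 263939/4 = 1151793/4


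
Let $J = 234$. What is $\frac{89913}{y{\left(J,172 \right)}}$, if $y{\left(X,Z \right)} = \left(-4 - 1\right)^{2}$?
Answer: $\frac{89913}{25} \approx 3596.5$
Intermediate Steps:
$y{\left(X,Z \right)} = 25$ ($y{\left(X,Z \right)} = \left(-5\right)^{2} = 25$)
$\frac{89913}{y{\left(J,172 \right)}} = \frac{89913}{25}$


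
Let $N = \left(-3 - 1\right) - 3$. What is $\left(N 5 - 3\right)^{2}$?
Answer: $1444$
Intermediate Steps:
$N = -7$ ($N = -4 - 3 = -7$)
$\left(N 5 - 3\right)^{2} = \left(\left(-7\right) 5 - 3\right)^{2} = \left(-35 - 3\right)^{2} = \left(-38\right)^{2} = 1444$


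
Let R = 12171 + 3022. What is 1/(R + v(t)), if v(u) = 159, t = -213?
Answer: 1/15352 ≈ 6.5138e-5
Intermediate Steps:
R = 15193
1/(R + v(t)) = 1/(15193 + 159) = 1/15352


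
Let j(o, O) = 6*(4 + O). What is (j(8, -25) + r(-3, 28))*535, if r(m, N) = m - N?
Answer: -83995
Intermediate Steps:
j(o, O) = 24 + 6*O
(j(8, -25) + r(-3, 28))*535 = ((24 + 6*(-25)) + (-3 - 1*28))*535 = ((24 - 150) + (-3 - 28))*535 = (-126 - 31)*535 = -157*535 = -83995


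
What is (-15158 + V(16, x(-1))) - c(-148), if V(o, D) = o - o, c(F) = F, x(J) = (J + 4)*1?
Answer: -15010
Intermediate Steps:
x(J) = 4 + J (x(J) = (4 + J)*1 = 4 + J)
V(o, D) = 0
(-15158 + V(16, x(-1))) - c(-148) = (-15158 + 0) - 1*(-148) = -15158 + 148 = -15010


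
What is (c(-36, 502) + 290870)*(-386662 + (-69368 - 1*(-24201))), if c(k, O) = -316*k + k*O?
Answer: -122714574246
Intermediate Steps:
c(k, O) = -316*k + O*k
(c(-36, 502) + 290870)*(-386662 + (-69368 - 1*(-24201))) = (-36*(-316 + 502) + 290870)*(-386662 + (-69368 - 1*(-24201))) = (-36*186 + 290870)*(-386662 + (-69368 + 24201)) = (-6696 + 290870)*(-386662 - 45167) = 284174*(-431829) = -122714574246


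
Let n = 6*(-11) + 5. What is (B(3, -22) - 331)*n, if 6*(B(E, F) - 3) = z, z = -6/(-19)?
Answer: 380091/19 ≈ 20005.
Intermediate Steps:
z = 6/19 (z = -6*(-1/19) = 6/19 ≈ 0.31579)
B(E, F) = 58/19 (B(E, F) = 3 + (⅙)*(6/19) = 3 + 1/19 = 58/19)
n = -61 (n = -66 + 5 = -61)
(B(3, -22) - 331)*n = (58/19 - 331)*(-61) = -6231/19*(-61) = 380091/19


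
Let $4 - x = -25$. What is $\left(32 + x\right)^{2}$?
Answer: $3721$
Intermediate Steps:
$x = 29$ ($x = 4 - -25 = 4 + 25 = 29$)
$\left(32 + x\right)^{2} = \left(32 + 29\right)^{2} = 61^{2} = 3721$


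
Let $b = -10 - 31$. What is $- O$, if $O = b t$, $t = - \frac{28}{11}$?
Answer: $- \frac{1148}{11} \approx -104.36$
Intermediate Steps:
$t = - \frac{28}{11}$ ($t = \left(-28\right) \frac{1}{11} = - \frac{28}{11} \approx -2.5455$)
$b = -41$
$O = \frac{1148}{11}$ ($O = \left(-41\right) \left(- \frac{28}{11}\right) = \frac{1148}{11} \approx 104.36$)
$- O = \left(-1\right) \frac{1148}{11} = - \frac{1148}{11}$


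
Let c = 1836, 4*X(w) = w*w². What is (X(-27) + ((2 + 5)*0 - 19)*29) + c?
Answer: -14543/4 ≈ -3635.8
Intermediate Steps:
X(w) = w³/4 (X(w) = (w*w²)/4 = w³/4)
(X(-27) + ((2 + 5)*0 - 19)*29) + c = ((¼)*(-27)³ + ((2 + 5)*0 - 19)*29) + 1836 = ((¼)*(-19683) + (7*0 - 19)*29) + 1836 = (-19683/4 + (0 - 19)*29) + 1836 = (-19683/4 - 19*29) + 1836 = (-19683/4 - 551) + 1836 = -21887/4 + 1836 = -14543/4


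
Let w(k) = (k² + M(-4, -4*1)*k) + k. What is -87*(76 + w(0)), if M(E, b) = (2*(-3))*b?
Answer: -6612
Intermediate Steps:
M(E, b) = -6*b
w(k) = k² + 25*k (w(k) = (k² + (-(-24))*k) + k = (k² + (-6*(-4))*k) + k = (k² + 24*k) + k = k² + 25*k)
-87*(76 + w(0)) = -87*(76 + 0*(25 + 0)) = -87*(76 + 0*25) = -87*(76 + 0) = -87*76 = -6612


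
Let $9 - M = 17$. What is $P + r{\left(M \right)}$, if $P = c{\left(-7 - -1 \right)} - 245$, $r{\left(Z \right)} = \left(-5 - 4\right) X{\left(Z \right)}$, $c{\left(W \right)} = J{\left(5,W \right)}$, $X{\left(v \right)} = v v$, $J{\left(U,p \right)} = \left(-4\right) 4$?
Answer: $-837$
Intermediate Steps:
$M = -8$ ($M = 9 - 17 = -8$)
$J{\left(U,p \right)} = -16$
$X{\left(v \right)} = v^{2}$
$c{\left(W \right)} = -16$
$r{\left(Z \right)} = - 9 Z^{2}$ ($r{\left(Z \right)} = \left(-5 - 4\right) Z^{2} = - 9 Z^{2}$)
$P = -261$ ($P = -16 - 245 = -261$)
$P + r{\left(M \right)} = -261 - 9 \left(-8\right)^{2} = -261 - 576 = -837$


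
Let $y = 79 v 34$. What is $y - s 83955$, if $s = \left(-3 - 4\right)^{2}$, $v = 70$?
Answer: $-3925775$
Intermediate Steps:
$s = 49$ ($s = \left(-7\right)^{2} = 49$)
$y = 188020$ ($y = 79 \cdot 70 \cdot 34 = 5530 \cdot 34 = 188020$)
$y - s 83955 = 188020 - 49 \cdot 83955 = 188020 - 4113795 = -3925775$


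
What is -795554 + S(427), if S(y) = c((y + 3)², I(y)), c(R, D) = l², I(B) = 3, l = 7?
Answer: -795505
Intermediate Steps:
c(R, D) = 49 (c(R, D) = 7² = 49)
S(y) = 49
-795554 + S(427) = -795554 + 49 = -795505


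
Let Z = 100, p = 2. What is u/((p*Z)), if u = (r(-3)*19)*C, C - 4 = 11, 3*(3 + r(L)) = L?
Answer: -57/10 ≈ -5.7000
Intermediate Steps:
r(L) = -3 + L/3
C = 15 (C = 4 + 11 = 15)
u = -1140 (u = ((-3 + (⅓)*(-3))*19)*15 = ((-3 - 1)*19)*15 = -4*19*15 = -76*15 = -1140)
u/((p*Z)) = -1140/(2*100) = -1140/200 = -1140*1/200 = -57/10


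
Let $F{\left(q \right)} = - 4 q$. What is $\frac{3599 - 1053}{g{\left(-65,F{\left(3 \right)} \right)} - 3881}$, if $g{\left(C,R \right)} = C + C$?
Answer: $- \frac{2546}{4011} \approx -0.63475$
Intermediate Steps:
$g{\left(C,R \right)} = 2 C$
$\frac{3599 - 1053}{g{\left(-65,F{\left(3 \right)} \right)} - 3881} = \frac{3599 - 1053}{2 \left(-65\right) - 3881} = \frac{2546}{-130 - 3881} = \frac{2546}{-4011} = 2546 \left(- \frac{1}{4011}\right) = - \frac{2546}{4011}$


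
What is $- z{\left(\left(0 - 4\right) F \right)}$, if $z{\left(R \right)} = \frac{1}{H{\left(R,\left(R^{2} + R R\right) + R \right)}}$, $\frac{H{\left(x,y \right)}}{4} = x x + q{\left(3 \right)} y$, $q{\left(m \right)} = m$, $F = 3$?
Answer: $- \frac{1}{3888} \approx -0.0002572$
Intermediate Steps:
$H{\left(x,y \right)} = 4 x^{2} + 12 y$ ($H{\left(x,y \right)} = 4 \left(x x + 3 y\right) = 4 \left(x^{2} + 3 y\right) = 4 x^{2} + 12 y$)
$z{\left(R \right)} = \frac{1}{12 R + 28 R^{2}}$ ($z{\left(R \right)} = \frac{1}{4 R^{2} + 12 \left(\left(R^{2} + R R\right) + R\right)} = \frac{1}{4 R^{2} + 12 \left(\left(R^{2} + R^{2}\right) + R\right)} = \frac{1}{4 R^{2} + 12 \left(2 R^{2} + R\right)} = \frac{1}{4 R^{2} + 12 \left(R + 2 R^{2}\right)} = \frac{1}{4 R^{2} + \left(12 R + 24 R^{2}\right)} = \frac{1}{12 R + 28 R^{2}}$)
$- z{\left(\left(0 - 4\right) F \right)} = - \frac{1}{4 \left(0 - 4\right) 3 \left(3 + 7 \left(0 - 4\right) 3\right)} = - \frac{1}{4 \left(\left(-4\right) 3\right) \left(3 + 7 \left(\left(-4\right) 3\right)\right)} = - \frac{1}{4 \left(-12\right) \left(3 + 7 \left(-12\right)\right)} = - \frac{-1}{4 \cdot 12 \left(3 - 84\right)} = - \frac{-1}{4 \cdot 12 \left(-81\right)} = - \frac{\left(-1\right) \left(-1\right)}{4 \cdot 12 \cdot 81} = \left(-1\right) \frac{1}{3888} = - \frac{1}{3888}$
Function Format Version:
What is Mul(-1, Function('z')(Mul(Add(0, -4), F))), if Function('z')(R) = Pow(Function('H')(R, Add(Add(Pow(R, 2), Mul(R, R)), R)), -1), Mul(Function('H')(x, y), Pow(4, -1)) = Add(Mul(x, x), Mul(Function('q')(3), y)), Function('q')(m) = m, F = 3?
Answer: Rational(-1, 3888) ≈ -0.00025720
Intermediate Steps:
Function('H')(x, y) = Add(Mul(4, Pow(x, 2)), Mul(12, y)) (Function('H')(x, y) = Mul(4, Add(Mul(x, x), Mul(3, y))) = Mul(4, Add(Pow(x, 2), Mul(3, y))) = Add(Mul(4, Pow(x, 2)), Mul(12, y)))
Function('z')(R) = Pow(Add(Mul(12, R), Mul(28, Pow(R, 2))), -1) (Function('z')(R) = Pow(Add(Mul(4, Pow(R, 2)), Mul(12, Add(Add(Pow(R, 2), Mul(R, R)), R))), -1) = Pow(Add(Mul(4, Pow(R, 2)), Mul(12, Add(Add(Pow(R, 2), Pow(R, 2)), R))), -1) = Pow(Add(Mul(4, Pow(R, 2)), Mul(12, Add(Mul(2, Pow(R, 2)), R))), -1) = Pow(Add(Mul(4, Pow(R, 2)), Mul(12, Add(R, Mul(2, Pow(R, 2))))), -1) = Pow(Add(Mul(4, Pow(R, 2)), Add(Mul(12, R), Mul(24, Pow(R, 2)))), -1) = Pow(Add(Mul(12, R), Mul(28, Pow(R, 2))), -1))
Mul(-1, Function('z')(Mul(Add(0, -4), F))) = Mul(-1, Mul(Rational(1, 4), Pow(Mul(Add(0, -4), 3), -1), Pow(Add(3, Mul(7, Mul(Add(0, -4), 3))), -1))) = Mul(-1, Mul(Rational(1, 4), Pow(Mul(-4, 3), -1), Pow(Add(3, Mul(7, Mul(-4, 3))), -1))) = Mul(-1, Mul(Rational(1, 4), Pow(-12, -1), Pow(Add(3, Mul(7, -12)), -1))) = Mul(-1, Mul(Rational(1, 4), Rational(-1, 12), Pow(Add(3, -84), -1))) = Mul(-1, Mul(Rational(1, 4), Rational(-1, 12), Pow(-81, -1))) = Mul(-1, Mul(Rational(1, 4), Rational(-1, 12), Rational(-1, 81))) = Mul(-1, Rational(1, 3888)) = Rational(-1, 3888)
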